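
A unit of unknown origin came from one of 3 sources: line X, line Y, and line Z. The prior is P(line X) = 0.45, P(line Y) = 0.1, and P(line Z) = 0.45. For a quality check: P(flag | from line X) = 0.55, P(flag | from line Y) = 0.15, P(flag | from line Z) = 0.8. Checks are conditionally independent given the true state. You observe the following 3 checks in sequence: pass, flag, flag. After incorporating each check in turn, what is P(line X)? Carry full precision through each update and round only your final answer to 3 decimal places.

After 'pass': normaliser = 0.45·0.4500 + 0.85·0.1000 + 0.2·0.4500; P(line X) ≈ 0.5364, P(line Y) ≈ 0.2252, P(line Z) ≈ 0.2384
After 'flag': normaliser = 0.55·0.5364 + 0.15·0.2252 + 0.8·0.2384; P(line X) ≈ 0.5679, P(line Y) ≈ 0.0650, P(line Z) ≈ 0.3671
After 'flag': normaliser = 0.55·0.5679 + 0.15·0.0650 + 0.8·0.3671; P(line X) ≈ 0.5072, P(line Y) ≈ 0.0158, P(line Z) ≈ 0.4769

0.507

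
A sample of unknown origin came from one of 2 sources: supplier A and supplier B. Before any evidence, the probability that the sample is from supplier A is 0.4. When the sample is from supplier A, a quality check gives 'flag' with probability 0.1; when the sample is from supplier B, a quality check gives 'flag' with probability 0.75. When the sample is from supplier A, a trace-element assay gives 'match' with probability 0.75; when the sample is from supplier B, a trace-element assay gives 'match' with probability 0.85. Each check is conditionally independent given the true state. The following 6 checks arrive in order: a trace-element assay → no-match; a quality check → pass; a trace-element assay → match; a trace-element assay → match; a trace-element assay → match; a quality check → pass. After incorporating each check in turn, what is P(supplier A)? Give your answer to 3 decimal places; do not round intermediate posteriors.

0.908

Each posterior becomes the prior for the next update.
After a trace-element assay='no-match': P(supplier A) = 0.25·0.4000 / (0.25·0.4000 + 0.15·0.6000) ≈ 0.5263
After a quality check='pass': P(supplier A) = 0.9·0.5263 / (0.9·0.5263 + 0.25·0.4737) ≈ 0.8000
After a trace-element assay='match': P(supplier A) = 0.75·0.8000 / (0.75·0.8000 + 0.85·0.2000) ≈ 0.7792
After a trace-element assay='match': P(supplier A) = 0.75·0.7792 / (0.75·0.7792 + 0.85·0.2208) ≈ 0.7569
After a trace-element assay='match': P(supplier A) = 0.75·0.7569 / (0.75·0.7569 + 0.85·0.2431) ≈ 0.7332
After a quality check='pass': P(supplier A) = 0.9·0.7332 / (0.9·0.7332 + 0.25·0.2668) ≈ 0.9082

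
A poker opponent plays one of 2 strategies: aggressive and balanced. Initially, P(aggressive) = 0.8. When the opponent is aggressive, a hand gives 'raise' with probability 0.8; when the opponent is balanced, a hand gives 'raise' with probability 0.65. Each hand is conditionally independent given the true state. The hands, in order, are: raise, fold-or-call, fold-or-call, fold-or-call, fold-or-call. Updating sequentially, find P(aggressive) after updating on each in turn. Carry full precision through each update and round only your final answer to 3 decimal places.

0.344

Each posterior becomes the prior for the next update.
After 'raise': P(aggressive) = 0.8·0.8000 / (0.8·0.8000 + 0.65·0.2000) ≈ 0.8312
After 'fold-or-call': P(aggressive) = 0.2·0.8312 / (0.2·0.8312 + 0.35·0.1688) ≈ 0.7378
After 'fold-or-call': P(aggressive) = 0.2·0.7378 / (0.2·0.7378 + 0.35·0.2622) ≈ 0.6165
After 'fold-or-call': P(aggressive) = 0.2·0.6165 / (0.2·0.6165 + 0.35·0.3835) ≈ 0.4788
After 'fold-or-call': P(aggressive) = 0.2·0.4788 / (0.2·0.4788 + 0.35·0.5212) ≈ 0.3442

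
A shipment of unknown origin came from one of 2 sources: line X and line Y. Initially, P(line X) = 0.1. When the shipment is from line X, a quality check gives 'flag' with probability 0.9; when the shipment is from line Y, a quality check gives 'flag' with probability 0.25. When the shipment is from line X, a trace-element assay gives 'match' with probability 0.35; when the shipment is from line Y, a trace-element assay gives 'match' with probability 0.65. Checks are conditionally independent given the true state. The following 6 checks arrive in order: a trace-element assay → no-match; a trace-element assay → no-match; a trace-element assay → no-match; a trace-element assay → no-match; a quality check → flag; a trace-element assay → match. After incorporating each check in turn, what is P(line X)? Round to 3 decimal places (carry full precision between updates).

0.719

After a trace-element assay='no-match': P(line X) = 0.65·0.1000 / (0.65·0.1000 + 0.35·0.9000) ≈ 0.1711
After a trace-element assay='no-match': P(line X) = 0.65·0.1711 / (0.65·0.1711 + 0.35·0.8289) ≈ 0.2770
After a trace-element assay='no-match': P(line X) = 0.65·0.2770 / (0.65·0.2770 + 0.35·0.7230) ≈ 0.4158
After a trace-element assay='no-match': P(line X) = 0.65·0.4158 / (0.65·0.4158 + 0.35·0.5842) ≈ 0.5693
After a quality check='flag': P(line X) = 0.9·0.5693 / (0.9·0.5693 + 0.25·0.4307) ≈ 0.8263
After a trace-element assay='match': P(line X) = 0.35·0.8263 / (0.35·0.8263 + 0.65·0.1737) ≈ 0.7193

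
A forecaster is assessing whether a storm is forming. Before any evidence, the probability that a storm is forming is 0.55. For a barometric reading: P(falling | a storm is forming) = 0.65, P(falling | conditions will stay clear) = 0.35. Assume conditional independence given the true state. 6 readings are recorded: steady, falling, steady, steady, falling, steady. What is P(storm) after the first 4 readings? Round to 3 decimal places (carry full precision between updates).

0.262

After 'steady': P(storm) = 0.35·0.5500 / (0.35·0.5500 + 0.65·0.4500) ≈ 0.3969
After 'falling': P(storm) = 0.65·0.3969 / (0.65·0.3969 + 0.35·0.6031) ≈ 0.5500
After 'steady': P(storm) = 0.35·0.5500 / (0.35·0.5500 + 0.65·0.4500) ≈ 0.3969
After 'steady': P(storm) = 0.35·0.3969 / (0.35·0.3969 + 0.65·0.6031) ≈ 0.2617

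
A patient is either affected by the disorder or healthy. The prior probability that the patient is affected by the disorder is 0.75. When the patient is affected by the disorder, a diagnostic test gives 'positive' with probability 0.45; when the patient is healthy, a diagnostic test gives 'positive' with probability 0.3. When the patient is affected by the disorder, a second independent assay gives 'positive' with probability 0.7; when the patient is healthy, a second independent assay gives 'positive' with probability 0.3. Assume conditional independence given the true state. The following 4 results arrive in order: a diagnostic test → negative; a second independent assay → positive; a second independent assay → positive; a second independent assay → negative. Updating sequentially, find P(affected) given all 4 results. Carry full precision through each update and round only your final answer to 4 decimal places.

After a diagnostic test='negative': P(affected) = 0.55·0.7500 / (0.55·0.7500 + 0.7·0.2500) ≈ 0.7021
After a second independent assay='positive': P(affected) = 0.7·0.7021 / (0.7·0.7021 + 0.3·0.2979) ≈ 0.8462
After a second independent assay='positive': P(affected) = 0.7·0.8462 / (0.7·0.8462 + 0.3·0.1538) ≈ 0.9277
After a second independent assay='negative': P(affected) = 0.3·0.9277 / (0.3·0.9277 + 0.7·0.0723) ≈ 0.8462

0.8462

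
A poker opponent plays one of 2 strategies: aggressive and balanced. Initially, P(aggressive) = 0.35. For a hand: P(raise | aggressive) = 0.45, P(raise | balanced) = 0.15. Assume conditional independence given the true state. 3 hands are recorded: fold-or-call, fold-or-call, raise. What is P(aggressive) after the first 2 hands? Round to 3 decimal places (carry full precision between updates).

Each posterior becomes the prior for the next update.
After 'fold-or-call': P(aggressive) = 0.55·0.3500 / (0.55·0.3500 + 0.85·0.6500) ≈ 0.2584
After 'fold-or-call': P(aggressive) = 0.55·0.2584 / (0.55·0.2584 + 0.85·0.7416) ≈ 0.1840

0.184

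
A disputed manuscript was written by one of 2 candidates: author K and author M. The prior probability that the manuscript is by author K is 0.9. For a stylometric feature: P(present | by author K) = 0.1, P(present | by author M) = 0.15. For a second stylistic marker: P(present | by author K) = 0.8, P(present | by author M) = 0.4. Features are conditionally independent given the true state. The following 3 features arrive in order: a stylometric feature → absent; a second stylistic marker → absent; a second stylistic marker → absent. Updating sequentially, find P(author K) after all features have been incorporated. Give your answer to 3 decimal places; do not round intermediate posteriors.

After a stylometric feature='absent': P(author K) = 0.9·0.9000 / (0.9·0.9000 + 0.85·0.1000) ≈ 0.9050
After a second stylistic marker='absent': P(author K) = 0.2·0.9050 / (0.2·0.9050 + 0.6·0.0950) ≈ 0.7606
After a second stylistic marker='absent': P(author K) = 0.2·0.7606 / (0.2·0.7606 + 0.6·0.2394) ≈ 0.5143

0.514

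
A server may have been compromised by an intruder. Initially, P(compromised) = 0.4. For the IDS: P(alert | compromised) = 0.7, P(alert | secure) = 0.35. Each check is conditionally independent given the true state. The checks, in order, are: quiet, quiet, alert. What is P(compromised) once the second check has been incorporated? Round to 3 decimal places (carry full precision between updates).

0.124

After 'quiet': P(compromised) = 0.3·0.4000 / (0.3·0.4000 + 0.65·0.6000) ≈ 0.2353
After 'quiet': P(compromised) = 0.3·0.2353 / (0.3·0.2353 + 0.65·0.7647) ≈ 0.1244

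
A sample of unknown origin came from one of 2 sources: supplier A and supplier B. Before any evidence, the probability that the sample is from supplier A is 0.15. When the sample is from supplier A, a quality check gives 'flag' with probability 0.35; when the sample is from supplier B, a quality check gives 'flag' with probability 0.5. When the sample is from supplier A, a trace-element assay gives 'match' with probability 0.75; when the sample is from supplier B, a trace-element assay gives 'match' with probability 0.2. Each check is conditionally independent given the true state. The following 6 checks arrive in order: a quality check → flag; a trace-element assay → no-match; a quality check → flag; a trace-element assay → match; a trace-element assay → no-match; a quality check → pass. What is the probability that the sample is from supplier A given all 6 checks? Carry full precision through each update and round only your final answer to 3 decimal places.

Apply Bayes' rule sequentially, carrying P(supplier A) forward.
After a quality check='flag': P(supplier A) = 0.35·0.1500 / (0.35·0.1500 + 0.5·0.8500) ≈ 0.1099
After a trace-element assay='no-match': P(supplier A) = 0.25·0.1099 / (0.25·0.1099 + 0.8·0.8901) ≈ 0.0372
After a quality check='flag': P(supplier A) = 0.35·0.0372 / (0.35·0.0372 + 0.5·0.9628) ≈ 0.0263
After a trace-element assay='match': P(supplier A) = 0.75·0.0263 / (0.75·0.0263 + 0.2·0.9737) ≈ 0.0920
After a trace-element assay='no-match': P(supplier A) = 0.25·0.0920 / (0.25·0.0920 + 0.8·0.9080) ≈ 0.0307
After a quality check='pass': P(supplier A) = 0.65·0.0307 / (0.65·0.0307 + 0.5·0.9693) ≈ 0.0395

0.040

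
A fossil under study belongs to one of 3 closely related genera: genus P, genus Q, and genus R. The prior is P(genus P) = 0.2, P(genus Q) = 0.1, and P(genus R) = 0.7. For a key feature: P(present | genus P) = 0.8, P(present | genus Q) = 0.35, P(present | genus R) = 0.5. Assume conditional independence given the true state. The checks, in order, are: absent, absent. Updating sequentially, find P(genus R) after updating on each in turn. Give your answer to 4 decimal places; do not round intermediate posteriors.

0.7769

After 'absent': normaliser = 0.2·0.2000 + 0.65·0.1000 + 0.5·0.7000; P(genus P) ≈ 0.0879, P(genus Q) ≈ 0.1429, P(genus R) ≈ 0.7692
After 'absent': normaliser = 0.2·0.0879 + 0.65·0.1429 + 0.5·0.7692; P(genus P) ≈ 0.0355, P(genus Q) ≈ 0.1876, P(genus R) ≈ 0.7769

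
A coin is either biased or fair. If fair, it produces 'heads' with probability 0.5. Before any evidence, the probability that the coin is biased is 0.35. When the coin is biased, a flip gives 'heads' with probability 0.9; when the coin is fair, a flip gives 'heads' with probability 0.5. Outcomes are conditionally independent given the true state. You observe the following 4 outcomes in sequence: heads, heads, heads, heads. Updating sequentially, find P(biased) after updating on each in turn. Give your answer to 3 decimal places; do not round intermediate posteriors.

After 'heads': P(biased) = 0.9·0.3500 / (0.9·0.3500 + 0.5·0.6500) ≈ 0.4922
After 'heads': P(biased) = 0.9·0.4922 / (0.9·0.4922 + 0.5·0.5078) ≈ 0.6357
After 'heads': P(biased) = 0.9·0.6357 / (0.9·0.6357 + 0.5·0.3643) ≈ 0.7585
After 'heads': P(biased) = 0.9·0.7585 / (0.9·0.7585 + 0.5·0.2415) ≈ 0.8497

0.850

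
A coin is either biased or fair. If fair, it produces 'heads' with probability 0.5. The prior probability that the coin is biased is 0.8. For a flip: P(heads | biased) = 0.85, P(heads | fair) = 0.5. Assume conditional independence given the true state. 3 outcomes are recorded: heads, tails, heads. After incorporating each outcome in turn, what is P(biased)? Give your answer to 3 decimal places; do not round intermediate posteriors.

After 'heads': P(biased) = 0.85·0.8000 / (0.85·0.8000 + 0.5·0.2000) ≈ 0.8718
After 'tails': P(biased) = 0.15·0.8718 / (0.15·0.8718 + 0.5·0.1282) ≈ 0.6711
After 'heads': P(biased) = 0.85·0.6711 / (0.85·0.6711 + 0.5·0.3289) ≈ 0.7762

0.776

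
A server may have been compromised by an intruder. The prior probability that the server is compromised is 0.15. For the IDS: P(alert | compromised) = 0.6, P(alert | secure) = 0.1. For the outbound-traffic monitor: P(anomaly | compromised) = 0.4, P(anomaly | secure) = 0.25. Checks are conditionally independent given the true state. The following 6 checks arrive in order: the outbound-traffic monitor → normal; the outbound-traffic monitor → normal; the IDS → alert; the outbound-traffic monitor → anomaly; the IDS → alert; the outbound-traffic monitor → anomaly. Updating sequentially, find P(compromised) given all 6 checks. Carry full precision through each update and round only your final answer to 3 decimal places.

0.912

Each posterior becomes the prior for the next update.
After the outbound-traffic monitor='normal': P(compromised) = 0.6·0.1500 / (0.6·0.1500 + 0.75·0.8500) ≈ 0.1237
After the outbound-traffic monitor='normal': P(compromised) = 0.6·0.1237 / (0.6·0.1237 + 0.75·0.8763) ≈ 0.1015
After the IDS='alert': P(compromised) = 0.6·0.1015 / (0.6·0.1015 + 0.1·0.8985) ≈ 0.4039
After the outbound-traffic monitor='anomaly': P(compromised) = 0.4·0.4039 / (0.4·0.4039 + 0.25·0.5961) ≈ 0.5202
After the IDS='alert': P(compromised) = 0.6·0.5202 / (0.6·0.5202 + 0.1·0.4798) ≈ 0.8668
After the outbound-traffic monitor='anomaly': P(compromised) = 0.4·0.8668 / (0.4·0.8668 + 0.25·0.1332) ≈ 0.9123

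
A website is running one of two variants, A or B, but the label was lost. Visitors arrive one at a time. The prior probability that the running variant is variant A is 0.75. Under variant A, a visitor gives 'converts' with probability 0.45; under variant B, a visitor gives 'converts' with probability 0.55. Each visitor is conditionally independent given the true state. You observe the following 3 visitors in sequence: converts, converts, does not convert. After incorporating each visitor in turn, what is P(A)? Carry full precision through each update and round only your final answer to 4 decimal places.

Apply Bayes' rule sequentially, carrying P(A) forward.
After 'converts': P(A) = 0.45·0.7500 / (0.45·0.7500 + 0.55·0.2500) ≈ 0.7105
After 'converts': P(A) = 0.45·0.7105 / (0.45·0.7105 + 0.55·0.2895) ≈ 0.6676
After 'does not convert': P(A) = 0.55·0.6676 / (0.55·0.6676 + 0.45·0.3324) ≈ 0.7105

0.7105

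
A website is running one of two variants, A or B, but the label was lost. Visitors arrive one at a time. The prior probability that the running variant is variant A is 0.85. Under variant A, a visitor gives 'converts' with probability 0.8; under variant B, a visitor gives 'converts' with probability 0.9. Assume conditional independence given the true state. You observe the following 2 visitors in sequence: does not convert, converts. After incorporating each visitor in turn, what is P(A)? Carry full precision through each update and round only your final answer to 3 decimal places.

0.910

Each posterior becomes the prior for the next update.
After 'does not convert': P(A) = 0.2·0.8500 / (0.2·0.8500 + 0.1·0.1500) ≈ 0.9189
After 'converts': P(A) = 0.8·0.9189 / (0.8·0.9189 + 0.9·0.0811) ≈ 0.9097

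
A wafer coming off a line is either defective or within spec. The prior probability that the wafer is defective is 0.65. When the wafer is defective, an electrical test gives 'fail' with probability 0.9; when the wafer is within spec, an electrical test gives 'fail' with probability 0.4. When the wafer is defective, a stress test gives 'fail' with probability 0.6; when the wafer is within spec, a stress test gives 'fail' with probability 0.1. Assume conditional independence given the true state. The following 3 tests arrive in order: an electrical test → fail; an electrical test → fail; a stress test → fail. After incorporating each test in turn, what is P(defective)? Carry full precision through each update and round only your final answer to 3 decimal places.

0.983

After an electrical test='fail': P(defective) = 0.9·0.6500 / (0.9·0.6500 + 0.4·0.3500) ≈ 0.8069
After an electrical test='fail': P(defective) = 0.9·0.8069 / (0.9·0.8069 + 0.4·0.1931) ≈ 0.9039
After a stress test='fail': P(defective) = 0.6·0.9039 / (0.6·0.9039 + 0.1·0.0961) ≈ 0.9826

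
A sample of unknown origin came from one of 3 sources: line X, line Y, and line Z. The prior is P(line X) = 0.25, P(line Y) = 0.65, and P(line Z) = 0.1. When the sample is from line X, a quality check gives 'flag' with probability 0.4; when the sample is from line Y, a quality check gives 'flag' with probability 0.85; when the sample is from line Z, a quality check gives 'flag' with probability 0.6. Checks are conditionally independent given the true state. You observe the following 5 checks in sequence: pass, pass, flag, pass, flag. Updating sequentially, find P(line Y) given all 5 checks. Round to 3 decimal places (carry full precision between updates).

0.127

After 'pass': normaliser = 0.6·0.2500 + 0.15·0.6500 + 0.4·0.1000; P(line X) ≈ 0.5217, P(line Y) ≈ 0.3391, P(line Z) ≈ 0.1391
After 'pass': normaliser = 0.6·0.5217 + 0.15·0.3391 + 0.4·0.1391; P(line X) ≈ 0.7461, P(line Y) ≈ 0.1212, P(line Z) ≈ 0.1326
After 'flag': normaliser = 0.4·0.7461 + 0.85·0.1212 + 0.6·0.1326; P(line X) ≈ 0.6204, P(line Y) ≈ 0.2142, P(line Z) ≈ 0.1654
After 'pass': normaliser = 0.6·0.6204 + 0.15·0.2142 + 0.4·0.1654; P(line X) ≈ 0.7911, P(line Y) ≈ 0.0683, P(line Z) ≈ 0.1406
After 'flag': normaliser = 0.4·0.7911 + 0.85·0.0683 + 0.6·0.1406; P(line X) ≈ 0.6896, P(line Y) ≈ 0.1265, P(line Z) ≈ 0.1839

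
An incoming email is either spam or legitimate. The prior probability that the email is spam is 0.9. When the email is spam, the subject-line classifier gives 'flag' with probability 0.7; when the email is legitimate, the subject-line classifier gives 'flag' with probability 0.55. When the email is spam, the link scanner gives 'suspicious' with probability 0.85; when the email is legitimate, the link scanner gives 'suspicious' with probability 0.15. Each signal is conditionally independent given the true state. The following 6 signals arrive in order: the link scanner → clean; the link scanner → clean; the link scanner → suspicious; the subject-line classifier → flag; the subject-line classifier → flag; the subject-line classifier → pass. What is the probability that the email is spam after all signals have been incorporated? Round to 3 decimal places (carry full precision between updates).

0.632

After the link scanner='clean': P(spam) = 0.15·0.9000 / (0.15·0.9000 + 0.85·0.1000) ≈ 0.6136
After the link scanner='clean': P(spam) = 0.15·0.6136 / (0.15·0.6136 + 0.85·0.3864) ≈ 0.2189
After the link scanner='suspicious': P(spam) = 0.85·0.2189 / (0.85·0.2189 + 0.15·0.7811) ≈ 0.6136
After the subject-line classifier='flag': P(spam) = 0.7·0.6136 / (0.7·0.6136 + 0.55·0.3864) ≈ 0.6690
After the subject-line classifier='flag': P(spam) = 0.7·0.6690 / (0.7·0.6690 + 0.55·0.3310) ≈ 0.7201
After the subject-line classifier='pass': P(spam) = 0.3·0.7201 / (0.3·0.7201 + 0.45·0.2799) ≈ 0.6317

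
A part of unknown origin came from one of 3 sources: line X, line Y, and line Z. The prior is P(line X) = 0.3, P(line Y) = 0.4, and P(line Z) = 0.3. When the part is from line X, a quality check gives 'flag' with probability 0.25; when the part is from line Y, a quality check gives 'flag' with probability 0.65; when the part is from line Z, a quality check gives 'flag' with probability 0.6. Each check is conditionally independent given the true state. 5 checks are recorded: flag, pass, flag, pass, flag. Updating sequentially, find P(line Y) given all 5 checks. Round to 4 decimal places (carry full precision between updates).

After 'flag': normaliser = 0.25·0.3000 + 0.65·0.4000 + 0.6·0.3000; P(line X) ≈ 0.1456, P(line Y) ≈ 0.5049, P(line Z) ≈ 0.3495
After 'pass': normaliser = 0.75·0.1456 + 0.35·0.5049 + 0.4·0.3495; P(line X) ≈ 0.2566, P(line Y) ≈ 0.4151, P(line Z) ≈ 0.3284
After 'flag': normaliser = 0.25·0.2566 + 0.65·0.4151 + 0.6·0.3284; P(line X) ≈ 0.1208, P(line Y) ≈ 0.5081, P(line Z) ≈ 0.3711
After 'pass': normaliser = 0.75·0.1208 + 0.35·0.5081 + 0.4·0.3711; P(line X) ≈ 0.2173, P(line Y) ≈ 0.4266, P(line Z) ≈ 0.3561
After 'flag': normaliser = 0.25·0.2173 + 0.65·0.4266 + 0.6·0.3561; P(line X) ≈ 0.0996, P(line Y) ≈ 0.5085, P(line Z) ≈ 0.3918

0.5085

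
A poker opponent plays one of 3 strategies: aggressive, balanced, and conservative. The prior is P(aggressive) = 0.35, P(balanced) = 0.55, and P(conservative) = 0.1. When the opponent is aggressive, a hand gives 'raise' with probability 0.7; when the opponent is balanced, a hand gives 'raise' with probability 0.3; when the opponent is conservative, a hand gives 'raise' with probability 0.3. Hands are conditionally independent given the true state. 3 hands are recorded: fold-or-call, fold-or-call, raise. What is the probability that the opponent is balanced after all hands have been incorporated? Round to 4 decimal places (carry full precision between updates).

0.6875

Each posterior becomes the prior for the next update.
After 'fold-or-call': normaliser = 0.3·0.3500 + 0.7·0.5500 + 0.7·0.1000; P(aggressive) ≈ 0.1875, P(balanced) ≈ 0.6875, P(conservative) ≈ 0.1250
After 'fold-or-call': normaliser = 0.3·0.1875 + 0.7·0.6875 + 0.7·0.1250; P(aggressive) ≈ 0.0900, P(balanced) ≈ 0.7700, P(conservative) ≈ 0.1400
After 'raise': normaliser = 0.7·0.0900 + 0.3·0.7700 + 0.3·0.1400; P(aggressive) ≈ 0.1875, P(balanced) ≈ 0.6875, P(conservative) ≈ 0.1250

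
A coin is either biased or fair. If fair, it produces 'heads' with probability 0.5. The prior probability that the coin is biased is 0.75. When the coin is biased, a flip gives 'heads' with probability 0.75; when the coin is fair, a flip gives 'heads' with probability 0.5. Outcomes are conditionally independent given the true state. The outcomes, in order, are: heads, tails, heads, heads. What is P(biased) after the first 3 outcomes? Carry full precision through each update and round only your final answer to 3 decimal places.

After 'heads': P(biased) = 0.75·0.7500 / (0.75·0.7500 + 0.5·0.2500) ≈ 0.8182
After 'tails': P(biased) = 0.25·0.8182 / (0.25·0.8182 + 0.5·0.1818) ≈ 0.6923
After 'heads': P(biased) = 0.75·0.6923 / (0.75·0.6923 + 0.5·0.3077) ≈ 0.7714

0.771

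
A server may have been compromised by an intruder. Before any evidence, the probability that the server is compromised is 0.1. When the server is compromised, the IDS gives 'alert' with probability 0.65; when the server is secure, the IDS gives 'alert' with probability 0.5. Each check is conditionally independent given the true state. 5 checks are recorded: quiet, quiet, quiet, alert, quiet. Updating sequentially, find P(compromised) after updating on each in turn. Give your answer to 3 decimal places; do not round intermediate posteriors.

0.034

After 'quiet': P(compromised) = 0.35·0.1000 / (0.35·0.1000 + 0.5·0.9000) ≈ 0.0722
After 'quiet': P(compromised) = 0.35·0.0722 / (0.35·0.0722 + 0.5·0.9278) ≈ 0.0516
After 'quiet': P(compromised) = 0.35·0.0516 / (0.35·0.0516 + 0.5·0.9484) ≈ 0.0367
After 'alert': P(compromised) = 0.65·0.0367 / (0.65·0.0367 + 0.5·0.9633) ≈ 0.0472
After 'quiet': P(compromised) = 0.35·0.0472 / (0.35·0.0472 + 0.5·0.9528) ≈ 0.0335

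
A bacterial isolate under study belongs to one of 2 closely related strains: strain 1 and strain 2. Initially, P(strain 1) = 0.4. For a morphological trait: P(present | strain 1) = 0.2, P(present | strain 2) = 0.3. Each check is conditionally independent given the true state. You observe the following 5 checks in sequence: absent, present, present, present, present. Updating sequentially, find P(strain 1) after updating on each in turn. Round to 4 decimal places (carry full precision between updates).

0.1308

After 'absent': P(strain 1) = 0.8·0.4000 / (0.8·0.4000 + 0.7·0.6000) ≈ 0.4324
After 'present': P(strain 1) = 0.2·0.4324 / (0.2·0.4324 + 0.3·0.5676) ≈ 0.3368
After 'present': P(strain 1) = 0.2·0.3368 / (0.2·0.3368 + 0.3·0.6632) ≈ 0.2530
After 'present': P(strain 1) = 0.2·0.2530 / (0.2·0.2530 + 0.3·0.7470) ≈ 0.1842
After 'present': P(strain 1) = 0.2·0.1842 / (0.2·0.1842 + 0.3·0.8158) ≈ 0.1308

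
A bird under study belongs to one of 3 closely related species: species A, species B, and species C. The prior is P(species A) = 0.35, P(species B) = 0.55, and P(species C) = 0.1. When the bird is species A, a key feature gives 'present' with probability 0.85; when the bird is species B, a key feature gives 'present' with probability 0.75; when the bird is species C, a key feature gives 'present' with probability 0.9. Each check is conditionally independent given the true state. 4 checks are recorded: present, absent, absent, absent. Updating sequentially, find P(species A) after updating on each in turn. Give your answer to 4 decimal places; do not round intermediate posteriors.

0.1332

After 'present': normaliser = 0.85·0.3500 + 0.75·0.5500 + 0.9·0.1000; P(species A) ≈ 0.3719, P(species B) ≈ 0.5156, P(species C) ≈ 0.1125
After 'absent': normaliser = 0.15·0.3719 + 0.25·0.5156 + 0.1·0.1125; P(species A) ≈ 0.2847, P(species B) ≈ 0.6579, P(species C) ≈ 0.0574
After 'absent': normaliser = 0.15·0.2847 + 0.25·0.6579 + 0.1·0.0574; P(species A) ≈ 0.2006, P(species B) ≈ 0.7725, P(species C) ≈ 0.0270
After 'absent': normaliser = 0.15·0.2006 + 0.25·0.7725 + 0.1·0.0270; P(species A) ≈ 0.1332, P(species B) ≈ 0.8549, P(species C) ≈ 0.0119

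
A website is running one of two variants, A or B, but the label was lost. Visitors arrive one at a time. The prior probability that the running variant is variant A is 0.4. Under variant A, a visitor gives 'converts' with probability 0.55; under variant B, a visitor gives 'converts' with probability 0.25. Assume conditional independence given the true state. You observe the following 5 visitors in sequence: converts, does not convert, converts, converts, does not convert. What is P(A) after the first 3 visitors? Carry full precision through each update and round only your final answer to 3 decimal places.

Apply Bayes' rule sequentially, carrying P(A) forward.
After 'converts': P(A) = 0.55·0.4000 / (0.55·0.4000 + 0.25·0.6000) ≈ 0.5946
After 'does not convert': P(A) = 0.45·0.5946 / (0.45·0.5946 + 0.75·0.4054) ≈ 0.4681
After 'converts': P(A) = 0.55·0.4681 / (0.55·0.4681 + 0.25·0.5319) ≈ 0.6594

0.659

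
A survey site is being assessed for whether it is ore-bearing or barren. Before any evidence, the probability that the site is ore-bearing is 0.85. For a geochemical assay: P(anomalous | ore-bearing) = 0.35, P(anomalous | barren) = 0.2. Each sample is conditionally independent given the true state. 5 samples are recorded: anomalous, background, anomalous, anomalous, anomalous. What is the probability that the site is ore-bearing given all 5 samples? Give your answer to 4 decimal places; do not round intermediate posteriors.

Apply Bayes' rule sequentially, carrying P(ore) forward.
After 'anomalous': P(ore) = 0.35·0.8500 / (0.35·0.8500 + 0.2·0.1500) ≈ 0.9084
After 'background': P(ore) = 0.65·0.9084 / (0.65·0.9084 + 0.8·0.0916) ≈ 0.8896
After 'anomalous': P(ore) = 0.35·0.8896 / (0.35·0.8896 + 0.2·0.1104) ≈ 0.9338
After 'anomalous': P(ore) = 0.35·0.9338 / (0.35·0.9338 + 0.2·0.0662) ≈ 0.9611
After 'anomalous': P(ore) = 0.35·0.9611 / (0.35·0.9611 + 0.2·0.0389) ≈ 0.9774

0.9774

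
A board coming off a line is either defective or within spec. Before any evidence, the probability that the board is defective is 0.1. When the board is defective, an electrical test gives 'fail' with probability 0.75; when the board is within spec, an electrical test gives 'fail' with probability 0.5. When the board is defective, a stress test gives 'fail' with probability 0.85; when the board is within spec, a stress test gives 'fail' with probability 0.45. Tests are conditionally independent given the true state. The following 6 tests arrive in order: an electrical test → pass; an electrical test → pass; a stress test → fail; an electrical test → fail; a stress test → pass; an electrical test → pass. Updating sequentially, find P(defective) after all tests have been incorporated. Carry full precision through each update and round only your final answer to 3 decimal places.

After an electrical test='pass': P(defective) = 0.25·0.1000 / (0.25·0.1000 + 0.5·0.9000) ≈ 0.0526
After an electrical test='pass': P(defective) = 0.25·0.0526 / (0.25·0.0526 + 0.5·0.9474) ≈ 0.0270
After a stress test='fail': P(defective) = 0.85·0.0270 / (0.85·0.0270 + 0.45·0.9730) ≈ 0.0499
After an electrical test='fail': P(defective) = 0.75·0.0499 / (0.75·0.0499 + 0.5·0.9501) ≈ 0.0730
After a stress test='pass': P(defective) = 0.15·0.0730 / (0.15·0.0730 + 0.55·0.9270) ≈ 0.0210
After an electrical test='pass': P(defective) = 0.25·0.0210 / (0.25·0.0210 + 0.5·0.9790) ≈ 0.0106

0.011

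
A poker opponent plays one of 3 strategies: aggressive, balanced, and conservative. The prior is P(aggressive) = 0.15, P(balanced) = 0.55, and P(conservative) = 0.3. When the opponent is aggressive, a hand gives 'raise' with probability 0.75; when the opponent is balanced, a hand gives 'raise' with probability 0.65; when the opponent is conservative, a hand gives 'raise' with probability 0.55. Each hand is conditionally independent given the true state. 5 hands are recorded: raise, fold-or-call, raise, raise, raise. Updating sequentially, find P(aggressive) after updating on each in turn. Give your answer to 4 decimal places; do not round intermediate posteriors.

0.2025

After 'raise': normaliser = 0.75·0.1500 + 0.65·0.5500 + 0.55·0.3000; P(aggressive) ≈ 0.1772, P(balanced) ≈ 0.5630, P(conservative) ≈ 0.2598
After 'fold-or-call': normaliser = 0.25·0.1772 + 0.35·0.5630 + 0.45·0.2598; P(aggressive) ≈ 0.1236, P(balanced) ≈ 0.5500, P(conservative) ≈ 0.3264
After 'raise': normaliser = 0.75·0.1236 + 0.65·0.5500 + 0.55·0.3264; P(aggressive) ≈ 0.1472, P(balanced) ≈ 0.5677, P(conservative) ≈ 0.2851
After 'raise': normaliser = 0.75·0.1472 + 0.65·0.5677 + 0.55·0.2851; P(aggressive) ≈ 0.1736, P(balanced) ≈ 0.5800, P(conservative) ≈ 0.2464
After 'raise': normaliser = 0.75·0.1736 + 0.65·0.5800 + 0.55·0.2464; P(aggressive) ≈ 0.2025, P(balanced) ≈ 0.5866, P(conservative) ≈ 0.2109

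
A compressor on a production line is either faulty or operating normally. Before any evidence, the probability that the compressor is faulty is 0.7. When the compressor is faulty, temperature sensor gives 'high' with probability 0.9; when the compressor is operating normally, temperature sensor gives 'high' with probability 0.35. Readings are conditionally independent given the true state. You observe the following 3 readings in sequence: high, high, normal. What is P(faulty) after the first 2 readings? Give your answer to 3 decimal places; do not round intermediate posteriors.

0.939

Each posterior becomes the prior for the next update.
After 'high': P(faulty) = 0.9·0.7000 / (0.9·0.7000 + 0.35·0.3000) ≈ 0.8571
After 'high': P(faulty) = 0.9·0.8571 / (0.9·0.8571 + 0.35·0.1429) ≈ 0.9391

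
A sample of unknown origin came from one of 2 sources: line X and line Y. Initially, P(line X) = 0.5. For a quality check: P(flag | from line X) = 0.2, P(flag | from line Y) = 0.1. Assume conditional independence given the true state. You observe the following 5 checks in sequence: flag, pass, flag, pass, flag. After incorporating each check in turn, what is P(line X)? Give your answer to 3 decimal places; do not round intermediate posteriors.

0.863

After 'flag': P(line X) = 0.2·0.5000 / (0.2·0.5000 + 0.1·0.5000) ≈ 0.6667
After 'pass': P(line X) = 0.8·0.6667 / (0.8·0.6667 + 0.9·0.3333) ≈ 0.6400
After 'flag': P(line X) = 0.2·0.6400 / (0.2·0.6400 + 0.1·0.3600) ≈ 0.7805
After 'pass': P(line X) = 0.8·0.7805 / (0.8·0.7805 + 0.9·0.2195) ≈ 0.7596
After 'flag': P(line X) = 0.2·0.7596 / (0.2·0.7596 + 0.1·0.2404) ≈ 0.8634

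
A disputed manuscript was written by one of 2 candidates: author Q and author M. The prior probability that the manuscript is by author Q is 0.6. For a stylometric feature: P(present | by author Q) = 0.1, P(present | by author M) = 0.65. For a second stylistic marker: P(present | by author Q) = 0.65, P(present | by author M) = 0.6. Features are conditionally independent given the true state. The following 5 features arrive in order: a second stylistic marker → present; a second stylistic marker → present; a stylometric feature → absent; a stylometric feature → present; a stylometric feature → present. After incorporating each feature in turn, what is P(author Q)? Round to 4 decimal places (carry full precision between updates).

After a second stylistic marker='present': P(author Q) = 0.65·0.6000 / (0.65·0.6000 + 0.6·0.4000) ≈ 0.6190
After a second stylistic marker='present': P(author Q) = 0.65·0.6190 / (0.65·0.6190 + 0.6·0.3810) ≈ 0.6377
After a stylometric feature='absent': P(author Q) = 0.9·0.6377 / (0.9·0.6377 + 0.35·0.3623) ≈ 0.8191
After a stylometric feature='present': P(author Q) = 0.1·0.8191 / (0.1·0.8191 + 0.65·0.1809) ≈ 0.4105
After a stylometric feature='present': P(author Q) = 0.1·0.4105 / (0.1·0.4105 + 0.65·0.5895) ≈ 0.0968

0.0968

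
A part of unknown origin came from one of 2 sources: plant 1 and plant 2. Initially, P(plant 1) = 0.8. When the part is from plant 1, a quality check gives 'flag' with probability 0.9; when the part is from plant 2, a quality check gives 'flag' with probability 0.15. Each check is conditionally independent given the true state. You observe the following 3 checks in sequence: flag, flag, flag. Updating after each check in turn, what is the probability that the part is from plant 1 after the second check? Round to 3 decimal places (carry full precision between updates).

After 'flag': P(plant 1) = 0.9·0.8000 / (0.9·0.8000 + 0.15·0.2000) ≈ 0.9600
After 'flag': P(plant 1) = 0.9·0.9600 / (0.9·0.9600 + 0.15·0.0400) ≈ 0.9931

0.993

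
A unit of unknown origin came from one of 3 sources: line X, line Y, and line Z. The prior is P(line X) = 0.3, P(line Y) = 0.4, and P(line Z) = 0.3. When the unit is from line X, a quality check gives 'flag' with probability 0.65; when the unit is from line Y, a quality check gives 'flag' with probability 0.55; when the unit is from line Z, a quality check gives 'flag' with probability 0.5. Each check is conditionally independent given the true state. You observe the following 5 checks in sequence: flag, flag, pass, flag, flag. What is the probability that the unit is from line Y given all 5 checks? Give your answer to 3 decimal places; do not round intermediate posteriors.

After 'flag': normaliser = 0.65·0.3000 + 0.55·0.4000 + 0.5·0.3000; P(line X) ≈ 0.3451, P(line Y) ≈ 0.3894, P(line Z) ≈ 0.2655
After 'flag': normaliser = 0.65·0.3451 + 0.55·0.3894 + 0.5·0.2655; P(line X) ≈ 0.3927, P(line Y) ≈ 0.3749, P(line Z) ≈ 0.2324
After 'pass': normaliser = 0.35·0.3927 + 0.45·0.3749 + 0.5·0.2324; P(line X) ≈ 0.3254, P(line Y) ≈ 0.3994, P(line Z) ≈ 0.2751
After 'flag': normaliser = 0.65·0.3254 + 0.55·0.3994 + 0.5·0.2751; P(line X) ≈ 0.3719, P(line Y) ≈ 0.3863, P(line Z) ≈ 0.2418
After 'flag': normaliser = 0.65·0.3719 + 0.55·0.3863 + 0.5·0.2418; P(line X) ≈ 0.4204, P(line Y) ≈ 0.3694, P(line Z) ≈ 0.2103

0.369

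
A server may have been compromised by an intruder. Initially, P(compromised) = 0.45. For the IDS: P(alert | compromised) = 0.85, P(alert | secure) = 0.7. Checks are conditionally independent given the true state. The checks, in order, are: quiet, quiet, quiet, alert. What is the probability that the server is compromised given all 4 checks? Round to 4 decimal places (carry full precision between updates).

0.1105

After 'quiet': P(compromised) = 0.15·0.4500 / (0.15·0.4500 + 0.3·0.5500) ≈ 0.2903
After 'quiet': P(compromised) = 0.15·0.2903 / (0.15·0.2903 + 0.3·0.7097) ≈ 0.1698
After 'quiet': P(compromised) = 0.15·0.1698 / (0.15·0.1698 + 0.3·0.8302) ≈ 0.0928
After 'alert': P(compromised) = 0.85·0.0928 / (0.85·0.0928 + 0.7·0.9072) ≈ 0.1105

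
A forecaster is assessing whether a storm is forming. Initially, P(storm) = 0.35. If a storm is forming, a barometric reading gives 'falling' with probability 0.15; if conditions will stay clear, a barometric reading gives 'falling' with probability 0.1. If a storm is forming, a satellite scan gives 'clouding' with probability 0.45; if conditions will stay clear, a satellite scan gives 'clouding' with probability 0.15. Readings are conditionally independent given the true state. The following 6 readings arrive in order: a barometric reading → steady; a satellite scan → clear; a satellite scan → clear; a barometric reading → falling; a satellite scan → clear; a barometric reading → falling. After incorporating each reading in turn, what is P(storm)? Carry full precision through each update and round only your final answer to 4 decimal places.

0.2366

After a barometric reading='steady': P(storm) = 0.85·0.3500 / (0.85·0.3500 + 0.9·0.6500) ≈ 0.3371
After a satellite scan='clear': P(storm) = 0.55·0.3371 / (0.55·0.3371 + 0.85·0.6629) ≈ 0.2476
After a satellite scan='clear': P(storm) = 0.55·0.2476 / (0.55·0.2476 + 0.85·0.7524) ≈ 0.1755
After a barometric reading='falling': P(storm) = 0.15·0.1755 / (0.15·0.1755 + 0.1·0.8245) ≈ 0.2421
After a satellite scan='clear': P(storm) = 0.55·0.2421 / (0.55·0.2421 + 0.85·0.7579) ≈ 0.1713
After a barometric reading='falling': P(storm) = 0.15·0.1713 / (0.15·0.1713 + 0.1·0.8287) ≈ 0.2366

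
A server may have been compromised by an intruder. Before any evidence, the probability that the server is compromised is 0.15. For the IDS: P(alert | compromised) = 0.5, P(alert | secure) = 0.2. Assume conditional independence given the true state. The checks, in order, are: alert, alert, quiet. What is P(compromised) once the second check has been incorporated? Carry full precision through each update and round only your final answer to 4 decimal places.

0.5245

After 'alert': P(compromised) = 0.5·0.1500 / (0.5·0.1500 + 0.2·0.8500) ≈ 0.3061
After 'alert': P(compromised) = 0.5·0.3061 / (0.5·0.3061 + 0.2·0.6939) ≈ 0.5245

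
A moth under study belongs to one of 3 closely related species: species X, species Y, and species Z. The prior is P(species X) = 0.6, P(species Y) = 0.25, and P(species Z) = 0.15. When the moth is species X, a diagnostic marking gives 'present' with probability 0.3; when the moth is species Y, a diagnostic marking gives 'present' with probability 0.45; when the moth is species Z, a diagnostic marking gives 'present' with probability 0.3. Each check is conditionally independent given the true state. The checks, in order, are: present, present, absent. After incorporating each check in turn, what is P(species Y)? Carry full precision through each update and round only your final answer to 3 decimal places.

0.371

After 'present': normaliser = 0.3·0.6000 + 0.45·0.2500 + 0.3·0.1500; P(species X) ≈ 0.5333, P(species Y) ≈ 0.3333, P(species Z) ≈ 0.1333
After 'present': normaliser = 0.3·0.5333 + 0.45·0.3333 + 0.3·0.1333; P(species X) ≈ 0.4571, P(species Y) ≈ 0.4286, P(species Z) ≈ 0.1143
After 'absent': normaliser = 0.7·0.4571 + 0.55·0.4286 + 0.7·0.1143; P(species X) ≈ 0.5034, P(species Y) ≈ 0.3708, P(species Z) ≈ 0.1258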